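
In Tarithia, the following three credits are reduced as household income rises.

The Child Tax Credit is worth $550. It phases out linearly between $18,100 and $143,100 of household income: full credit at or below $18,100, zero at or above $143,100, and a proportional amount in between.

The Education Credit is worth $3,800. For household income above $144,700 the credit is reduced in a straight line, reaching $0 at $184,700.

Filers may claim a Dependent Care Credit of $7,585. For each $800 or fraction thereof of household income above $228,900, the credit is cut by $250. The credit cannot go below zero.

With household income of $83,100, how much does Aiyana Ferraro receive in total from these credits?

Child Tax Credit: $83,100 is $65,000 into a $125,000 phase-out range, leaving 60,000/125,000 of the credit: $550 × 60,000/125,000 = $264.
Education Credit: $83,100 is at or below the $144,700 threshold, so the full $3,800 applies.
Dependent Care Credit: $83,100 is at or below the $228,900 threshold, so the full $7,585 applies.
Total: $264 + $3,800 + $7,585 = $11,649.

$11,649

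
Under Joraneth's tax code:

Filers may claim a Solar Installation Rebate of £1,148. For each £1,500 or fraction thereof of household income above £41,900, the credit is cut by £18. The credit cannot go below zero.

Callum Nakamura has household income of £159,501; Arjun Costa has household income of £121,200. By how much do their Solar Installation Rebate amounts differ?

Callum (£159,501): Solar Installation Rebate: income exceeds £41,900 by £117,601 → 79 increments × £18 = £1,422 ≥ base, so the credit is £0.
Arjun (£121,200): Solar Installation Rebate: income exceeds £41,900 by £79,300, which is 53 full-or-partial £1,500 increments; reduction = 53 × £18 = £954, leaving £194.
Difference: |£0 − £194| = £194.

£194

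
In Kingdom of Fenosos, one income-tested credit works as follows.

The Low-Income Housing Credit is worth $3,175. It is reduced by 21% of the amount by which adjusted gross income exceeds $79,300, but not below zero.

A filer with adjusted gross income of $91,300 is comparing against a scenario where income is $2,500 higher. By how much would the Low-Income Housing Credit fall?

$525

At $91,300 — 21% of the $12,000 excess over $79,300 is $2,520; credit = $3,175 − $2,520 = $655.
At $93,800 — 21% of the $14,500 excess over $79,300 is $3,045; credit = $3,175 − $3,045 = $130.
Lost: $655 − $130 = $525.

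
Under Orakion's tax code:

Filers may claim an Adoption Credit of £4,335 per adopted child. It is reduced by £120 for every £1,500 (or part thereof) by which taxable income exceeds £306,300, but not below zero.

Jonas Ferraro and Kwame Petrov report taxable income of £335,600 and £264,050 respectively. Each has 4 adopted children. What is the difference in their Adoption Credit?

£2,400

Jonas (£335,600): Adoption Credit: base = 4 × £4,335 = £17,340. income exceeds £306,300 by £29,300, which is 20 full-or-partial £1,500 increments; reduction = 20 × £120 = £2,400, leaving £14,940.
Kwame (£264,050): Adoption Credit: base = 4 × £4,335 = £17,340. £264,050 is at or below the £306,300 threshold, so the full £17,340 applies.
Difference: |£14,940 − £17,340| = £2,400.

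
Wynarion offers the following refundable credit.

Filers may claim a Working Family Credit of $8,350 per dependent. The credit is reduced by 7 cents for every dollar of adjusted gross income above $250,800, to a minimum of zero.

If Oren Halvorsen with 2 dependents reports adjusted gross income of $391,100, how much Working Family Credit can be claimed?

Working Family Credit: base = 2 × $8,350 = $16,700. 7% of the $140,300 excess over $250,800 is $9,821; credit = $16,700 − $9,821 = $6,879.

$6,879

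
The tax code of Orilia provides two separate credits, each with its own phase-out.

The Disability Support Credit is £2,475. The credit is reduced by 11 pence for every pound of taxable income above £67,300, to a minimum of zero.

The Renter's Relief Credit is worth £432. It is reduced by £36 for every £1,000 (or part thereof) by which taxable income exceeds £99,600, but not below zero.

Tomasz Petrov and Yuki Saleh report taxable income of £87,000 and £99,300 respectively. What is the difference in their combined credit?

Tomasz (£87,000): Disability Support Credit: 11% of the £19,700 excess over £67,300 is £2,167; credit = £2,475 − £2,167 = £308. Renter's Relief Credit: £87,000 is at or below the £99,600 threshold, so the full £432 applies. total £308 + £432 = £740
Yuki (£99,300): Disability Support Credit: 11% of the £32,000 excess over £67,300 is £3,520 ≥ base, so the credit is £0. Renter's Relief Credit: £99,300 is at or below the £99,600 threshold, so the full £432 applies. total £0 + £432 = £432
Difference: |£740 − £432| = £308.

£308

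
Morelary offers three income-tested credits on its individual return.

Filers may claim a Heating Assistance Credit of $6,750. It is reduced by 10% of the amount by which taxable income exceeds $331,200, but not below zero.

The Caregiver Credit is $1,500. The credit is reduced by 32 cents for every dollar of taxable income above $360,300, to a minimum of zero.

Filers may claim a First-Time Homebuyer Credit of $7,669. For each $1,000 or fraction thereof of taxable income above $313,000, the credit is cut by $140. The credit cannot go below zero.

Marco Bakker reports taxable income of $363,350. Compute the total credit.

$4,588

Heating Assistance Credit: 10% of the $32,150 excess over $331,200 is $3,215; credit = $6,750 − $3,215 = $3,535.
Caregiver Credit: 32% of the $3,050 excess over $360,300 is $976; credit = $1,500 − $976 = $524.
First-Time Homebuyer Credit: income exceeds $313,000 by $50,350, which is 51 full-or-partial $1,000 increments; reduction = 51 × $140 = $7,140, leaving $529.
Total: $3,535 + $524 + $529 = $4,588.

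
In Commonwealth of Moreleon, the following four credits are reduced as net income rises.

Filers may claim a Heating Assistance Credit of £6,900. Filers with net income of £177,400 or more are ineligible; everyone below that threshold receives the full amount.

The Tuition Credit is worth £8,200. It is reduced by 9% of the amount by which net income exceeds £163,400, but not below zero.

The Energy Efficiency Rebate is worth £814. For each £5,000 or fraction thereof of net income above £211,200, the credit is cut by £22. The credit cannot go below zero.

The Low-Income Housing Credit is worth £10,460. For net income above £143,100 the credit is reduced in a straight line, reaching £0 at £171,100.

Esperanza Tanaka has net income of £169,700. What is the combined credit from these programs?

Heating Assistance Credit: £169,700 is below the £177,400 cutoff, so the full £6,900 applies.
Tuition Credit: 9% of the £6,300 excess over £163,400 is £567; credit = £8,200 − £567 = £7,633.
Energy Efficiency Rebate: £169,700 is at or below the £211,200 threshold, so the full £814 applies.
Low-Income Housing Credit: £169,700 is £26,600 into a £28,000 phase-out range, leaving 1,400/28,000 of the credit: £10,460 × 1,400/28,000 = £523.
Total: £6,900 + £7,633 + £814 + £523 = £15,870.

£15,870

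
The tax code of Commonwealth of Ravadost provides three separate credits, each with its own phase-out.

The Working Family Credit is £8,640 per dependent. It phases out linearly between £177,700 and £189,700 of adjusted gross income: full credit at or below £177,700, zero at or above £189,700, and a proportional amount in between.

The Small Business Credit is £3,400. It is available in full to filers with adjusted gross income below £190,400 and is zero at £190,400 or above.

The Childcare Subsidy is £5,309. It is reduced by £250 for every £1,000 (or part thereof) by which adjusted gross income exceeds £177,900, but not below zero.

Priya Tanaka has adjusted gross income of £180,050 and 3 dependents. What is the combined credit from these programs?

£28,803

Working Family Credit: base = 3 × £8,640 = £25,920. £180,050 is £2,350 into a £12,000 phase-out range, leaving 9,650/12,000 of the credit: £25,920 × 9,650/12,000 = £20,844.
Small Business Credit: £180,050 is below the £190,400 cutoff, so the full £3,400 applies.
Childcare Subsidy: income exceeds £177,900 by £2,150, which is 3 full-or-partial £1,000 increments; reduction = 3 × £250 = £750, leaving £4,559.
Total: £20,844 + £3,400 + £4,559 = £28,803.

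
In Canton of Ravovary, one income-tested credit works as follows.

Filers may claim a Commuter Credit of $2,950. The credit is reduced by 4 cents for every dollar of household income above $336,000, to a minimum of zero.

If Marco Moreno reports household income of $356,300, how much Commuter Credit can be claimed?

$2,138

Commuter Credit: 4% of the $20,300 excess over $336,000 is $812; credit = $2,950 − $812 = $2,138.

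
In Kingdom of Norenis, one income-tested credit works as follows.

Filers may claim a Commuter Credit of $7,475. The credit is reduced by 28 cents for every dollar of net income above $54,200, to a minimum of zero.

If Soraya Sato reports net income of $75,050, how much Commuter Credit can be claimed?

Commuter Credit: 28% of the $20,850 excess over $54,200 is $5,838; credit = $7,475 − $5,838 = $1,637.

$1,637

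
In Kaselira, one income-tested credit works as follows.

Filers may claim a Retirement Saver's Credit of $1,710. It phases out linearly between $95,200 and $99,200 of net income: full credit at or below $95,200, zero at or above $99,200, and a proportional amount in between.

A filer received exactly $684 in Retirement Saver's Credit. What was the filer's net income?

$97,600

$684 is 684/1,710 of the full $1,710, so 1,026/1,710 of the $4,000 range has been used: income = $95,200 + $4,000 × 1,026/1,710 = $97,600.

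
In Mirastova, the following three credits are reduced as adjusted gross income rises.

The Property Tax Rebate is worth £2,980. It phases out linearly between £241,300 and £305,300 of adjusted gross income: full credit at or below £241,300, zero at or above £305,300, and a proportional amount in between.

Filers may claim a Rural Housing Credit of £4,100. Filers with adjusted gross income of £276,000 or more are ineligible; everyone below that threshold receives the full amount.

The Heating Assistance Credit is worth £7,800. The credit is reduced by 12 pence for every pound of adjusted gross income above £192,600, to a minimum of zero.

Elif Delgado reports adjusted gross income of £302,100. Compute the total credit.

£149

Property Tax Rebate: £302,100 is £60,800 into a £64,000 phase-out range, leaving 3,200/64,000 of the credit: £2,980 × 3,200/64,000 = £149.
Rural Housing Credit: £302,100 meets or exceeds the £276,000 cutoff, so the credit is £0.
Heating Assistance Credit: 12% of the £109,500 excess over £192,600 is £13,140 ≥ base, so the credit is £0.
Total: £149 + £0 + £0 = £149.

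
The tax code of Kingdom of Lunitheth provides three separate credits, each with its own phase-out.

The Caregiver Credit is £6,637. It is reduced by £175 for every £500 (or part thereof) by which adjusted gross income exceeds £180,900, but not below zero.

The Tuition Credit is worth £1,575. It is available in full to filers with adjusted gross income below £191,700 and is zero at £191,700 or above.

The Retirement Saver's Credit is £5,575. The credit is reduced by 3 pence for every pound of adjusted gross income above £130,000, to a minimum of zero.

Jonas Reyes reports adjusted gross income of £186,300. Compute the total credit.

Caregiver Credit: income exceeds £180,900 by £5,400, which is 11 full-or-partial £500 increments; reduction = 11 × £175 = £1,925, leaving £4,712.
Tuition Credit: £186,300 is below the £191,700 cutoff, so the full £1,575 applies.
Retirement Saver's Credit: 3% of the £56,300 excess over £130,000 is £1,689; credit = £5,575 − £1,689 = £3,886.
Total: £4,712 + £1,575 + £3,886 = £10,173.

£10,173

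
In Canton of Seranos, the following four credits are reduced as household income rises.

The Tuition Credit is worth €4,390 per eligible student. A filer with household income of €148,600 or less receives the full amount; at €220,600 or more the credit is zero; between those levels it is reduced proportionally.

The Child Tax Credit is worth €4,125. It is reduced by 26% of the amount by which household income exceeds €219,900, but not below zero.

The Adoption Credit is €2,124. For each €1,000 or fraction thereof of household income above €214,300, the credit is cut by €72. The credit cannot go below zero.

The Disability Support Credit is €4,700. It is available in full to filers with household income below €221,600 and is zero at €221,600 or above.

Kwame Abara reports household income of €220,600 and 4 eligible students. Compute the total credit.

Tuition Credit: base = 4 × €4,390 = €17,560. €220,600 is at or above €220,600, so the credit is €0.
Child Tax Credit: 26% of the €700 excess over €219,900 is €182; credit = €4,125 − €182 = €3,943.
Adoption Credit: income exceeds €214,300 by €6,300, which is 7 full-or-partial €1,000 increments; reduction = 7 × €72 = €504, leaving €1,620.
Disability Support Credit: €220,600 is below the €221,600 cutoff, so the full €4,700 applies.
Total: €0 + €3,943 + €1,620 + €4,700 = €10,263.

€10,263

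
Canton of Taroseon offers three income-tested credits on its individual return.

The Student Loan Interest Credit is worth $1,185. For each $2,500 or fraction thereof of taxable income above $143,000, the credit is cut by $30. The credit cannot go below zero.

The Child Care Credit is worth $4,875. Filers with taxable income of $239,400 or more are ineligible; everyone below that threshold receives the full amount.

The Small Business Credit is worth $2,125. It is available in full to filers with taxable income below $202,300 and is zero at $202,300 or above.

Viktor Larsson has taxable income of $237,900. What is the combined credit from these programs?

$4,920

Student Loan Interest Credit: income exceeds $143,000 by $94,900, which is 38 full-or-partial $2,500 increments; reduction = 38 × $30 = $1,140, leaving $45.
Child Care Credit: $237,900 is below the $239,400 cutoff, so the full $4,875 applies.
Small Business Credit: $237,900 meets or exceeds the $202,300 cutoff, so the credit is $0.
Total: $45 + $4,875 + $0 = $4,920.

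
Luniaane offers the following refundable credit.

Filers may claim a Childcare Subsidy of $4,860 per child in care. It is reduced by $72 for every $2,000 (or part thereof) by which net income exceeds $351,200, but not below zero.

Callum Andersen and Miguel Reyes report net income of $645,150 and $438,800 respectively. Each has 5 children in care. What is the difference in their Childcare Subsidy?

Callum ($645,150): Childcare Subsidy: base = 5 × $4,860 = $24,300. income exceeds $351,200 by $293,950, which is 147 full-or-partial $2,000 increments; reduction = 147 × $72 = $10,584, leaving $13,716.
Miguel ($438,800): Childcare Subsidy: base = 5 × $4,860 = $24,300. income exceeds $351,200 by $87,600, which is 44 full-or-partial $2,000 increments; reduction = 44 × $72 = $3,168, leaving $21,132.
Difference: |$13,716 − $21,132| = $7,416.

$7,416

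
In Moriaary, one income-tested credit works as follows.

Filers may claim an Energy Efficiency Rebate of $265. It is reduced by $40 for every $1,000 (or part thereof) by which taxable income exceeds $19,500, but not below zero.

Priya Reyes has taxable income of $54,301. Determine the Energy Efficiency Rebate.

$0

Energy Efficiency Rebate: income exceeds $19,500 by $34,801 → 35 increments × $40 = $1,400 ≥ base, so the credit is $0.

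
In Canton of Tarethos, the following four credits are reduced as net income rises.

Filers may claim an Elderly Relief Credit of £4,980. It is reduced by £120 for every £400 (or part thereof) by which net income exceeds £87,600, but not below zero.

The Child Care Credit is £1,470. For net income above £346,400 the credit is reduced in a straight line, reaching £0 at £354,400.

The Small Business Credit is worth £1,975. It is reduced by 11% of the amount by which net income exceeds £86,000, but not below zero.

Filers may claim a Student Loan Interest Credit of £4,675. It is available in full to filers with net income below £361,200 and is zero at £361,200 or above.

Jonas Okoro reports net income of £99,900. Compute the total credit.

£7,851

Elderly Relief Credit: income exceeds £87,600 by £12,300, which is 31 full-or-partial £400 increments; reduction = 31 × £120 = £3,720, leaving £1,260.
Child Care Credit: £99,900 is at or below the £346,400 threshold, so the full £1,470 applies.
Small Business Credit: 11% of the £13,900 excess over £86,000 is £1,529; credit = £1,975 − £1,529 = £446.
Student Loan Interest Credit: £99,900 is below the £361,200 cutoff, so the full £4,675 applies.
Total: £1,260 + £1,470 + £446 + £4,675 = £7,851.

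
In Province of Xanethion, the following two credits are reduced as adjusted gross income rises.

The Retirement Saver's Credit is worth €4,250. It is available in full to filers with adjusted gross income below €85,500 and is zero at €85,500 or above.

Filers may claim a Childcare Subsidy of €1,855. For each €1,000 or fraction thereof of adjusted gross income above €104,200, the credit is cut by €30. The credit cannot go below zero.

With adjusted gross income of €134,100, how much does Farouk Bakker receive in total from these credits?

€955

Retirement Saver's Credit: €134,100 meets or exceeds the €85,500 cutoff, so the credit is €0.
Childcare Subsidy: income exceeds €104,200 by €29,900, which is 30 full-or-partial €1,000 increments; reduction = 30 × €30 = €900, leaving €955.
Total: €0 + €955 = €955.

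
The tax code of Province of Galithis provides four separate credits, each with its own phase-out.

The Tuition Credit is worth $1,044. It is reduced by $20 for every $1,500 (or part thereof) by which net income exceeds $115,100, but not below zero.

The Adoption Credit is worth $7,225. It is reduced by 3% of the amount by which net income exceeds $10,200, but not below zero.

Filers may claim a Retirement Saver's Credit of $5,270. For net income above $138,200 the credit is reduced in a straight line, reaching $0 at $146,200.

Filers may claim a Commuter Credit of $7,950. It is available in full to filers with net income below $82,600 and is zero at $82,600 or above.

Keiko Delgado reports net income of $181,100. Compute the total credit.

Tuition Credit: income exceeds $115,100 by $66,000, which is 44 full-or-partial $1,500 increments; reduction = 44 × $20 = $880, leaving $164.
Adoption Credit: 3% of the $170,900 excess over $10,200 is $5,127; credit = $7,225 − $5,127 = $2,098.
Retirement Saver's Credit: $181,100 is at or above $146,200, so the credit is $0.
Commuter Credit: $181,100 meets or exceeds the $82,600 cutoff, so the credit is $0.
Total: $164 + $2,098 + $0 + $0 = $2,262.

$2,262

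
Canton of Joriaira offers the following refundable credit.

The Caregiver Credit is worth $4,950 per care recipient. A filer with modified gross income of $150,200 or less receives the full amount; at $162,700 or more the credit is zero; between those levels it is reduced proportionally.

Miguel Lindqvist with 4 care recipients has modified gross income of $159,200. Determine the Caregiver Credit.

$5,544

Caregiver Credit: base = 4 × $4,950 = $19,800. $159,200 is $9,000 into a $12,500 phase-out range, leaving 3,500/12,500 of the credit: $19,800 × 3,500/12,500 = $5,544.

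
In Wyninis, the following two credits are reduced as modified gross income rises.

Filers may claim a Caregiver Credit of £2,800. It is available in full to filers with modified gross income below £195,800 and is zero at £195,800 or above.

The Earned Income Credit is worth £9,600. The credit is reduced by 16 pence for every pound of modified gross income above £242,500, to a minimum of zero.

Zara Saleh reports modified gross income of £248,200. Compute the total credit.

Caregiver Credit: £248,200 meets or exceeds the £195,800 cutoff, so the credit is £0.
Earned Income Credit: 16% of the £5,700 excess over £242,500 is £912; credit = £9,600 − £912 = £8,688.
Total: £0 + £8,688 = £8,688.

£8,688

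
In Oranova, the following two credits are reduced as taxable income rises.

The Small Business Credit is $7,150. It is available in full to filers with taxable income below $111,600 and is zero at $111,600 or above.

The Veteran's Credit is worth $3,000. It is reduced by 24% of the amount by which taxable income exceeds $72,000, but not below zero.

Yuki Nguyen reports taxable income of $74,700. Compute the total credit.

$9,502

Small Business Credit: $74,700 is below the $111,600 cutoff, so the full $7,150 applies.
Veteran's Credit: 24% of the $2,700 excess over $72,000 is $648; credit = $3,000 − $648 = $2,352.
Total: $7,150 + $2,352 = $9,502.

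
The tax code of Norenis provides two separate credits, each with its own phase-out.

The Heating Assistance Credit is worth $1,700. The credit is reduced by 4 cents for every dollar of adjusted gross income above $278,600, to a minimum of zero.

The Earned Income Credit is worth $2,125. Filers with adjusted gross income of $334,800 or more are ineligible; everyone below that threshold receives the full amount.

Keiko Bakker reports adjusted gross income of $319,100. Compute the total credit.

Heating Assistance Credit: 4% of the $40,500 excess over $278,600 is $1,620; credit = $1,700 − $1,620 = $80.
Earned Income Credit: $319,100 is below the $334,800 cutoff, so the full $2,125 applies.
Total: $80 + $2,125 = $2,205.

$2,205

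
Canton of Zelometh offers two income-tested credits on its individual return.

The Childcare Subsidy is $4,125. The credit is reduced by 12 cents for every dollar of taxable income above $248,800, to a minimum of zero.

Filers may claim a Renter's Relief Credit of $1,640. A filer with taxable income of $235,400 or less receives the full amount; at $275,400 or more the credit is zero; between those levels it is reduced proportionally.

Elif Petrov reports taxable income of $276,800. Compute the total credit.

Childcare Subsidy: 12% of the $28,000 excess over $248,800 is $3,360; credit = $4,125 − $3,360 = $765.
Renter's Relief Credit: $276,800 is at or above $275,400, so the credit is $0.
Total: $765 + $0 = $765.

$765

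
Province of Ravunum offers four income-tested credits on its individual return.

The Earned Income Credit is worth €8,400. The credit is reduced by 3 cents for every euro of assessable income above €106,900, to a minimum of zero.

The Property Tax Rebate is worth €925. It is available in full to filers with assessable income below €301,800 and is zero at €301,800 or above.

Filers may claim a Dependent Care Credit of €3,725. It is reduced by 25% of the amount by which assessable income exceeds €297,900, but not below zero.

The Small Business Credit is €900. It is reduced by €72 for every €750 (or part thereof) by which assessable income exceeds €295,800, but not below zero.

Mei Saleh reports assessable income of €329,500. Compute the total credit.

€1,722

Earned Income Credit: 3% of the €222,600 excess over €106,900 is €6,678; credit = €8,400 − €6,678 = €1,722.
Property Tax Rebate: €329,500 meets or exceeds the €301,800 cutoff, so the credit is €0.
Dependent Care Credit: 25% of the €31,600 excess over €297,900 is €7,900 ≥ base, so the credit is €0.
Small Business Credit: income exceeds €295,800 by €33,700 → 45 increments × €72 = €3,240 ≥ base, so the credit is €0.
Total: €1,722 + €0 + €0 + €0 = €1,722.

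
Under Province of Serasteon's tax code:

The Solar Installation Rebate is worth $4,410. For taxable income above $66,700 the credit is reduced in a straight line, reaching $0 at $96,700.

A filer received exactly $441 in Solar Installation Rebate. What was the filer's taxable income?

$93,700

$441 is 441/4,410 of the full $4,410, so 3,969/4,410 of the $30,000 range has been used: income = $66,700 + $30,000 × 3,969/4,410 = $93,700.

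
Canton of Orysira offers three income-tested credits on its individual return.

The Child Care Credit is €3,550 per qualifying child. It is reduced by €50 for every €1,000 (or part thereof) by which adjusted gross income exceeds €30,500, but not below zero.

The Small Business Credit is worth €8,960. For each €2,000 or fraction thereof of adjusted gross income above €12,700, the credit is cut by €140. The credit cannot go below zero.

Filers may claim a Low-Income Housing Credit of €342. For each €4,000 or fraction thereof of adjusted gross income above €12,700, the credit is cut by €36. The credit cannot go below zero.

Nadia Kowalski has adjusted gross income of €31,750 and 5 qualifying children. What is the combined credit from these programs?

Child Care Credit: base = 5 × €3,550 = €17,750. income exceeds €30,500 by €1,250, which is 2 full-or-partial €1,000 increments; reduction = 2 × €50 = €100, leaving €17,650.
Small Business Credit: income exceeds €12,700 by €19,050, which is 10 full-or-partial €2,000 increments; reduction = 10 × €140 = €1,400, leaving €7,560.
Low-Income Housing Credit: income exceeds €12,700 by €19,050, which is 5 full-or-partial €4,000 increments; reduction = 5 × €36 = €180, leaving €162.
Total: €17,650 + €7,560 + €162 = €25,372.

€25,372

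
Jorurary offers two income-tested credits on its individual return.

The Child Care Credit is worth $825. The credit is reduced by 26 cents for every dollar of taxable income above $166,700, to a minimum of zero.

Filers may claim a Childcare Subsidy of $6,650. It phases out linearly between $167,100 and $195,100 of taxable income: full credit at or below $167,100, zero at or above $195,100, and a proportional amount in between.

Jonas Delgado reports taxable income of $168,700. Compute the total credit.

$6,575

Child Care Credit: 26% of the $2,000 excess over $166,700 is $520; credit = $825 − $520 = $305.
Childcare Subsidy: $168,700 is $1,600 into a $28,000 phase-out range, leaving 26,400/28,000 of the credit: $6,650 × 26,400/28,000 = $6,270.
Total: $305 + $6,270 = $6,575.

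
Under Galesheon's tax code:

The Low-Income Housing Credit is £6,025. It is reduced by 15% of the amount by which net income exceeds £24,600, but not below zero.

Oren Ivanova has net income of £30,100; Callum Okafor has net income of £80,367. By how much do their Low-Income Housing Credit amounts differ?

£5,200

Oren (£30,100): Low-Income Housing Credit: 15% of the £5,500 excess over £24,600 is £825; credit = £6,025 − £825 = £5,200.
Callum (£80,367): Low-Income Housing Credit: 15% of the £55,767 excess over £24,600 is £8,365.05 ≥ base, so the credit is £0.
Difference: |£5,200 − £0| = £5,200.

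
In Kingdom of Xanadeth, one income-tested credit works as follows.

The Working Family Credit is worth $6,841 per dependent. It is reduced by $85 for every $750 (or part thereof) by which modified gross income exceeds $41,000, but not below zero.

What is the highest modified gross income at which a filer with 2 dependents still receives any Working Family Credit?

Full credit = 2 × $6,841 = $13,682.
After 160 increments the reduction is 160 × $85 = $13,600, leaving $82; one more increment wipes it out. Increment 160 ends at excess 160 × $750 = $120,000, so the highest qualifying income is $41,000 + $120,000 = $161,000.

$161,000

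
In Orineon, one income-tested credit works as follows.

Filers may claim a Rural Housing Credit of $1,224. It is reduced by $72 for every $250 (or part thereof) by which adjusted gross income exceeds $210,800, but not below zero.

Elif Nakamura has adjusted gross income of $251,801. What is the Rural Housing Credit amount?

$0

Rural Housing Credit: income exceeds $210,800 by $41,001 → 165 increments × $72 = $11,880 ≥ base, so the credit is $0.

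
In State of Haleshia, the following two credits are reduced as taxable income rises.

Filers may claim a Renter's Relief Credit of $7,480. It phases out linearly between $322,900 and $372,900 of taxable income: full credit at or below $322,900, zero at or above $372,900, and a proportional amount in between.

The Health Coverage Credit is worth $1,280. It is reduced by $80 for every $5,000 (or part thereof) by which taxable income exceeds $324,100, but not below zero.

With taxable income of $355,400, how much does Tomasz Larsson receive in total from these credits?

$3,338

Renter's Relief Credit: $355,400 is $32,500 into a $50,000 phase-out range, leaving 17,500/50,000 of the credit: $7,480 × 17,500/50,000 = $2,618.
Health Coverage Credit: income exceeds $324,100 by $31,300, which is 7 full-or-partial $5,000 increments; reduction = 7 × $80 = $560, leaving $720.
Total: $2,618 + $720 = $3,338.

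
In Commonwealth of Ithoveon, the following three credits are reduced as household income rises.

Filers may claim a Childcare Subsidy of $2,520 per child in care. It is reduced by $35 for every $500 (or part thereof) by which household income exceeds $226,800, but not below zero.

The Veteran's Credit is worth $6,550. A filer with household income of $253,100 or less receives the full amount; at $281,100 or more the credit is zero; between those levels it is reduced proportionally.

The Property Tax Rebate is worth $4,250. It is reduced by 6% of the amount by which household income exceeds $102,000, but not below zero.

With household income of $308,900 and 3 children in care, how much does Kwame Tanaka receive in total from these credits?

Childcare Subsidy: base = 3 × $2,520 = $7,560. income exceeds $226,800 by $82,100, which is 165 full-or-partial $500 increments; reduction = 165 × $35 = $5,775, leaving $1,785.
Veteran's Credit: $308,900 is at or above $281,100, so the credit is $0.
Property Tax Rebate: 6% of the $206,900 excess over $102,000 is $12,414 ≥ base, so the credit is $0.
Total: $1,785 + $0 + $0 = $1,785.

$1,785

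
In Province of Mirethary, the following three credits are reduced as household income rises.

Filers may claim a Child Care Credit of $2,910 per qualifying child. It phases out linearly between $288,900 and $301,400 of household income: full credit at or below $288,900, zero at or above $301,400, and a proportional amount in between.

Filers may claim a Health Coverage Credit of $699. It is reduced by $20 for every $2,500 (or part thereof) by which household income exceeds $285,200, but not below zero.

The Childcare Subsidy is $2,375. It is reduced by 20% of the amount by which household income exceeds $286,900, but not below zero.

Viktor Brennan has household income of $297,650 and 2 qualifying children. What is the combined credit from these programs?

Child Care Credit: base = 2 × $2,910 = $5,820. $297,650 is $8,750 into a $12,500 phase-out range, leaving 3,750/12,500 of the credit: $5,820 × 3,750/12,500 = $1,746.
Health Coverage Credit: income exceeds $285,200 by $12,450, which is 5 full-or-partial $2,500 increments; reduction = 5 × $20 = $100, leaving $599.
Childcare Subsidy: 20% of the $10,750 excess over $286,900 is $2,150; credit = $2,375 − $2,150 = $225.
Total: $1,746 + $599 + $225 = $2,570.

$2,570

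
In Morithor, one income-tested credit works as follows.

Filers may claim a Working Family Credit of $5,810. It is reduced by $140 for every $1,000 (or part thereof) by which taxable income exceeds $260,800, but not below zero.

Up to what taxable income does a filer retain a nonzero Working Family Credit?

$301,800

After 41 increments the reduction is 41 × $140 = $5,740, leaving $70; one more increment wipes it out. Increment 41 ends at excess 41 × $1,000 = $41,000, so the highest qualifying income is $260,800 + $41,000 = $301,800.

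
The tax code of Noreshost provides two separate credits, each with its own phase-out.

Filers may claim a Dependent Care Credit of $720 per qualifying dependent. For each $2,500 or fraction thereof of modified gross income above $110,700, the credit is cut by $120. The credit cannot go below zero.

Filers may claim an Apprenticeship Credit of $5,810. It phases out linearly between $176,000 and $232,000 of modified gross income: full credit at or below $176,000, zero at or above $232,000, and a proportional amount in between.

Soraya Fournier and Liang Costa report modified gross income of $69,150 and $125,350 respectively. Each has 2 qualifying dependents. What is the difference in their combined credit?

Soraya ($69,150): Dependent Care Credit: base = 2 × $720 = $1,440. $69,150 is at or below the $110,700 threshold, so the full $1,440 applies. Apprenticeship Credit: $69,150 is at or below the $176,000 threshold, so the full $5,810 applies. total $1,440 + $5,810 = $7,250
Liang ($125,350): Dependent Care Credit: base = 2 × $720 = $1,440. income exceeds $110,700 by $14,650, which is 6 full-or-partial $2,500 increments; reduction = 6 × $120 = $720, leaving $720. Apprenticeship Credit: $125,350 is at or below the $176,000 threshold, so the full $5,810 applies. total $720 + $5,810 = $6,530
Difference: |$7,250 − $6,530| = $720.

$720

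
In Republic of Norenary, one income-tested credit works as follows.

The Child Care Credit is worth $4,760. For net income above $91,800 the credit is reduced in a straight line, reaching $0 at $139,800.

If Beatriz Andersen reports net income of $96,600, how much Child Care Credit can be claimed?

Child Care Credit: $96,600 is $4,800 into a $48,000 phase-out range, leaving 43,200/48,000 of the credit: $4,760 × 43,200/48,000 = $4,284.

$4,284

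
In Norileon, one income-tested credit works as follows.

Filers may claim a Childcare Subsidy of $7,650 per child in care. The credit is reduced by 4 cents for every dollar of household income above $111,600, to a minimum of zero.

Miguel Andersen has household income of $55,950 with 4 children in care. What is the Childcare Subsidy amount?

$30,600

Childcare Subsidy: base = 4 × $7,650 = $30,600. $55,950 is at or below the $111,600 threshold, so the full $30,600 applies.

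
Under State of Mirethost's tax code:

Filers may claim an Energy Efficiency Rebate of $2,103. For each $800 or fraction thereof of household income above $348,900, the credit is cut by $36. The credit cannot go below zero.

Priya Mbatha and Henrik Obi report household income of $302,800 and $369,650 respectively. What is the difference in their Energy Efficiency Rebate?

Priya ($302,800): Energy Efficiency Rebate: $302,800 is at or below the $348,900 threshold, so the full $2,103 applies.
Henrik ($369,650): Energy Efficiency Rebate: income exceeds $348,900 by $20,750, which is 26 full-or-partial $800 increments; reduction = 26 × $36 = $936, leaving $1,167.
Difference: |$2,103 − $1,167| = $936.

$936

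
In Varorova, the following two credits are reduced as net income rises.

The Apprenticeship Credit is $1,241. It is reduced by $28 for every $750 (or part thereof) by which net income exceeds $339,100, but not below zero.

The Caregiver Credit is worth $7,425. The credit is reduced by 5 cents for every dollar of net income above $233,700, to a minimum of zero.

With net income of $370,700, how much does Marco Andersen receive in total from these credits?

Apprenticeship Credit: income exceeds $339,100 by $31,600, which is 43 full-or-partial $750 increments; reduction = 43 × $28 = $1,204, leaving $37.
Caregiver Credit: 5% of the $137,000 excess over $233,700 is $6,850; credit = $7,425 − $6,850 = $575.
Total: $37 + $575 = $612.

$612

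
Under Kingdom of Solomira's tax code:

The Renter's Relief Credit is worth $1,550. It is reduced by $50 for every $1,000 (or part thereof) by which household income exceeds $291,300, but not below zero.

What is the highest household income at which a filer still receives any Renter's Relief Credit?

$321,300

After 30 increments the reduction is 30 × $50 = $1,500, leaving $50; one more increment wipes it out. Increment 30 ends at excess 30 × $1,000 = $30,000, so the highest qualifying income is $291,300 + $30,000 = $321,300.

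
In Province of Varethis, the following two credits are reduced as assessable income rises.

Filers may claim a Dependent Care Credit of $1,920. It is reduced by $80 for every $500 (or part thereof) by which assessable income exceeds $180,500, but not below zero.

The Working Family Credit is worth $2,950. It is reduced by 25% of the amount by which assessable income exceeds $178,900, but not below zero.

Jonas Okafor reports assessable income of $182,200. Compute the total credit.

Dependent Care Credit: income exceeds $180,500 by $1,700, which is 4 full-or-partial $500 increments; reduction = 4 × $80 = $320, leaving $1,600.
Working Family Credit: 25% of the $3,300 excess over $178,900 is $825; credit = $2,950 − $825 = $2,125.
Total: $1,600 + $2,125 = $3,725.

$3,725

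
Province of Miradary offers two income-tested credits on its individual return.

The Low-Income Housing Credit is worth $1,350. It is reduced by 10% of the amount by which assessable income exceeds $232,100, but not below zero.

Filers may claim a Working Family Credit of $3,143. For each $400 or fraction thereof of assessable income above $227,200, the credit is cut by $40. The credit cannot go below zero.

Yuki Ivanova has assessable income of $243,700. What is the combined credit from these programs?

$1,653

Low-Income Housing Credit: 10% of the $11,600 excess over $232,100 is $1,160; credit = $1,350 − $1,160 = $190.
Working Family Credit: income exceeds $227,200 by $16,500, which is 42 full-or-partial $400 increments; reduction = 42 × $40 = $1,680, leaving $1,463.
Total: $190 + $1,463 = $1,653.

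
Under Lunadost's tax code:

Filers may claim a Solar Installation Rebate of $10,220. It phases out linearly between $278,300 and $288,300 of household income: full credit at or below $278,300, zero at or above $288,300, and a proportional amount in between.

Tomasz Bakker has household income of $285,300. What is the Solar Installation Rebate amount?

$3,066

Solar Installation Rebate: $285,300 is $7,000 into a $10,000 phase-out range, leaving 3,000/10,000 of the credit: $10,220 × 3,000/10,000 = $3,066.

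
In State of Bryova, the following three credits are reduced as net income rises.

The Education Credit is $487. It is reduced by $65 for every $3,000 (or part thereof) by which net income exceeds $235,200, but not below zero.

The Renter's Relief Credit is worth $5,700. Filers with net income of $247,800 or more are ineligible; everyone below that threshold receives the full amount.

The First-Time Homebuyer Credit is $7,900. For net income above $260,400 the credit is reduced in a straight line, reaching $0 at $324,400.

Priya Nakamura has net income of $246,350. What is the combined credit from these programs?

$13,827

Education Credit: income exceeds $235,200 by $11,150, which is 4 full-or-partial $3,000 increments; reduction = 4 × $65 = $260, leaving $227.
Renter's Relief Credit: $246,350 is below the $247,800 cutoff, so the full $5,700 applies.
First-Time Homebuyer Credit: $246,350 is at or below the $260,400 threshold, so the full $7,900 applies.
Total: $227 + $5,700 + $7,900 = $13,827.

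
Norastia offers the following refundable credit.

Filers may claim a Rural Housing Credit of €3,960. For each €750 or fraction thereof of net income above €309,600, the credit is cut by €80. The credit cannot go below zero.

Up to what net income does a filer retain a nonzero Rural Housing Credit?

€346,350

After 49 increments the reduction is 49 × €80 = €3,920, leaving €40; one more increment wipes it out. Increment 49 ends at excess 49 × €750 = €36,750, so the highest qualifying income is €309,600 + €36,750 = €346,350.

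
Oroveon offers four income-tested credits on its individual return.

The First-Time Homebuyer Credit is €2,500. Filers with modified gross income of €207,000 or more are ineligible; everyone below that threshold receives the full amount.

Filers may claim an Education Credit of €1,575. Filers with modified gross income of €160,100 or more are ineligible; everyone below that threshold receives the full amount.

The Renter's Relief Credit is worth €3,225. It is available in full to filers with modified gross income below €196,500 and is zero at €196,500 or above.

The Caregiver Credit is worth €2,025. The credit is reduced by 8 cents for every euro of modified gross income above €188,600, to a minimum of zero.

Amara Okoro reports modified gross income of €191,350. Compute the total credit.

First-Time Homebuyer Credit: €191,350 is below the €207,000 cutoff, so the full €2,500 applies.
Education Credit: €191,350 meets or exceeds the €160,100 cutoff, so the credit is €0.
Renter's Relief Credit: €191,350 is below the €196,500 cutoff, so the full €3,225 applies.
Caregiver Credit: 8% of the €2,750 excess over €188,600 is €220; credit = €2,025 − €220 = €1,805.
Total: €2,500 + €0 + €3,225 + €1,805 = €7,530.

€7,530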